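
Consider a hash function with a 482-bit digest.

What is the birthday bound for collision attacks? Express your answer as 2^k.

Step 1: The birthday paradox gives collision probability ~50% after sqrt(2^n) = 2^(n/2) hashes.
Step 2: For 482-bit output: 2^(482/2) = 2^241.
Step 3: Approximately 2^241 hash computations needed.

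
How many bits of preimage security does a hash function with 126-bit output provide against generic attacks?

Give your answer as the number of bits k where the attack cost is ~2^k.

Step 1: The hash has a 126-bit output.
Step 2: Preimage resistance means: given a digest h(x), it should be infeasible to find any input that hashes to it.
With a 126-bit output there are 2^126 possible digests, so a generic brute-force preimage search costs about 2^126 evaluations.
Step 3: Security level = 126 bits.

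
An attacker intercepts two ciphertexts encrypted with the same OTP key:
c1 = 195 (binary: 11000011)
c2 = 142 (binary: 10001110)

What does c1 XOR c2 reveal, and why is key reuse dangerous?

Step 1: c1 XOR c2 = (m1 XOR k) XOR (m2 XOR k).
Step 2: By XOR associativity/commutativity: = m1 XOR m2 XOR k XOR k = m1 XOR m2.
Step 3: 11000011 XOR 10001110 = 01001101 = 77.
Step 4: The key cancels out! An attacker learns m1 XOR m2 = 77, revealing the relationship between plaintexts.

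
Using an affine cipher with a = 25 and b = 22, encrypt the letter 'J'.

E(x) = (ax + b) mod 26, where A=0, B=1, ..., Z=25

Step 1: Convert 'J' to number: x = 9.
Step 2: E(9) = (25 * 9 + 22) mod 26 = 247 mod 26 = 13.
Step 3: Convert 13 back to letter: N.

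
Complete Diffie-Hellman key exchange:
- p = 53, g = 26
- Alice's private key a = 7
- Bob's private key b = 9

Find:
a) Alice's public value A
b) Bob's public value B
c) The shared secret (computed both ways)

Step 1: A = g^a mod p = 26^7 mod 53 = 12.
Step 2: B = g^b mod p = 26^9 mod 53 = 3.
Step 3: Alice computes s = B^a mod p = 3^7 mod 53 = 14.
Step 4: Bob computes s = A^b mod p = 12^9 mod 53 = 14.
Both sides agree: shared secret = 14.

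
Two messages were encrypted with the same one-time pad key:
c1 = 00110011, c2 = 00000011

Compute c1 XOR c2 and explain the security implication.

Step 1: c1 XOR c2 = (m1 XOR k) XOR (m2 XOR k).
Step 2: By XOR associativity/commutativity: = m1 XOR m2 XOR k XOR k = m1 XOR m2.
Step 3: 00110011 XOR 00000011 = 00110000 = 48.
Step 4: The key cancels out! An attacker learns m1 XOR m2 = 48, revealing the relationship between plaintexts.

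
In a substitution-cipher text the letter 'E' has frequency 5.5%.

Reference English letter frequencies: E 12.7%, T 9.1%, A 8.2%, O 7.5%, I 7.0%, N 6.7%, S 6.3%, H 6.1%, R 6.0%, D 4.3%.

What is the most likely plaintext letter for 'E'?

Step 1: The observed frequency is 5.5%.
Step 2: Compare with English frequencies:
  E: 12.7% (difference: 7.2%)
  T: 9.1% (difference: 3.6%)
  A: 8.2% (difference: 2.7%)
  O: 7.5% (difference: 2.0%)
  I: 7.0% (difference: 1.5%)
  N: 6.7% (difference: 1.2%)
  S: 6.3% (difference: 0.8%)
  H: 6.1% (difference: 0.6%)
  R: 6.0% (difference: 0.5%) <-- closest
  D: 4.3% (difference: 1.2%)
Step 3: 'E' most likely represents 'R' (frequency 6.0%).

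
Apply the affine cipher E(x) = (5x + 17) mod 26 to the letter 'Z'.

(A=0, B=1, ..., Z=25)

Step 1: Convert 'Z' to number: x = 25.
Step 2: E(25) = (5 * 25 + 17) mod 26 = 142 mod 26 = 12.
Step 3: Convert 12 back to letter: M.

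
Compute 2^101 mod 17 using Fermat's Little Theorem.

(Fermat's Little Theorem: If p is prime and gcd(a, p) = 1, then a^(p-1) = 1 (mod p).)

Step 1: Since 17 is prime, by Fermat's Little Theorem: 2^16 = 1 (mod 17).
Step 2: Reduce exponent: 101 mod 16 = 5.
Step 3: So 2^101 = 2^5 (mod 17).
Step 4: 2^5 mod 17 = 15.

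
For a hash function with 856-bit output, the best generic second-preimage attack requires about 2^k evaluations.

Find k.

Step 1: The hash has a 856-bit output.
Step 2: Second-preimage resistance means: given a specific input x, it should be infeasible to find a different y with h(y) = h(x).
With a 856-bit output, a generic search for a second preimage costs about 2^856 evaluations (each trial matches the fixed target with probability 2^-856).
Step 3: Security level = 856 bits.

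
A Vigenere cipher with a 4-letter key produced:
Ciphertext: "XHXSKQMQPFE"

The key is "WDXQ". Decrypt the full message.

Step 1: Key 'WDXQ' has length 4. Extended key: WDXQWDXQWDX
Step 2: Decrypt each position:
  X(23) - W(22) = 1 = B
  H(7) - D(3) = 4 = E
  X(23) - X(23) = 0 = A
  S(18) - Q(16) = 2 = C
  K(10) - W(22) = 14 = O
  Q(16) - D(3) = 13 = N
  M(12) - X(23) = 15 = P
  Q(16) - Q(16) = 0 = A
  P(15) - W(22) = 19 = T
  F(5) - D(3) = 2 = C
  E(4) - X(23) = 7 = H
Plaintext: BEACONPATCH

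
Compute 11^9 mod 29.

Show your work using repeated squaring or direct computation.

Step 1: Compute 11^9 mod 29 step by step, reducing modulo 29 at each step.
  11^1 mod 29 = 11
  11^2 mod 29 = (11 * 11) mod 29 = 5
  11^3 mod 29 = (5 * 11) mod 29 = 26
  11^4 mod 29 = (26 * 11) mod 29 = 25
  11^5 mod 29 = (25 * 11) mod 29 = 14
  11^6 mod 29 = (14 * 11) mod 29 = 9
  11^7 mod 29 = (9 * 11) mod 29 = 12
  11^8 mod 29 = (12 * 11) mod 29 = 16
  11^9 mod 29 = (16 * 11) mod 29 = 2
Step 2: Result = 2.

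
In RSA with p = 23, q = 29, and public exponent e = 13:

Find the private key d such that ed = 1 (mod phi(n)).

Step 1: n = 23 * 29 = 667.
Step 2: phi(n) = 22 * 28 = 616.
Step 3: Find d such that 13 * d = 1 (mod 616).
Step 4: d = 13^(-1) mod 616 = 237.
Verification: 13 * 237 = 3081 = 5 * 616 + 1.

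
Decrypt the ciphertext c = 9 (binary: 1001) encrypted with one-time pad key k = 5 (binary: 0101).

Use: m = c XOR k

Step 1: XOR ciphertext with key:
  Ciphertext: 1001
  Key:        0101
  XOR:        1100
Step 2: Plaintext = 1100 = 12 in decimal.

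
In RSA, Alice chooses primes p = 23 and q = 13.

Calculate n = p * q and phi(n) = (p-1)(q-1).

Step 1: n = p * q = 23 * 13 = 299.
Step 2: phi(n) = (p-1)(q-1) = 22 * 12 = 264.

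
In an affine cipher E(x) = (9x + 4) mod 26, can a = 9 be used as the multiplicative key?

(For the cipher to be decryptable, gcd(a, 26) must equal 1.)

Step 1: Compute gcd(9, 26).
Step 2: gcd(9, 26) = 1.
Since gcd = 1, 9 is coprime with 26, so it is a valid key.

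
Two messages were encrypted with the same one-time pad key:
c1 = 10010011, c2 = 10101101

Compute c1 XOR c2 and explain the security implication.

Step 1: c1 XOR c2 = (m1 XOR k) XOR (m2 XOR k).
Step 2: By XOR associativity/commutativity: = m1 XOR m2 XOR k XOR k = m1 XOR m2.
Step 3: 10010011 XOR 10101101 = 00111110 = 62.
Step 4: The key cancels out! An attacker learns m1 XOR m2 = 62, revealing the relationship between plaintexts.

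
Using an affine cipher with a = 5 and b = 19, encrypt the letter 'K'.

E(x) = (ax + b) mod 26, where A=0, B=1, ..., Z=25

Step 1: Convert 'K' to number: x = 10.
Step 2: E(10) = (5 * 10 + 19) mod 26 = 69 mod 26 = 17.
Step 3: Convert 17 back to letter: R.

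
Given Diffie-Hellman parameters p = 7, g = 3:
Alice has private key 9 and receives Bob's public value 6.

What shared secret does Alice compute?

Step 1: s = B^a mod p = 6^9 mod 7.
  6^1 mod 7 = 6
  6^2 mod 7 = (6 * 6) mod 7 = 1
  6^3 mod 7 = (1 * 6) mod 7 = 6
  6^4 mod 7 = (6 * 6) mod 7 = 1
  6^5 mod 7 = (1 * 6) mod 7 = 6
  6^6 mod 7 = (6 * 6) mod 7 = 1
  6^7 mod 7 = (1 * 6) mod 7 = 6
  6^8 mod 7 = (6 * 6) mod 7 = 1
  6^9 mod 7 = (1 * 6) mod 7 = 6
Result: shared secret = 6.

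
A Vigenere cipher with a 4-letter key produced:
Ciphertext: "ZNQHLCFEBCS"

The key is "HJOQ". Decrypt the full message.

Step 1: Key 'HJOQ' has length 4. Extended key: HJOQHJOQHJO
Step 2: Decrypt each position:
  Z(25) - H(7) = 18 = S
  N(13) - J(9) = 4 = E
  Q(16) - O(14) = 2 = C
  H(7) - Q(16) = 17 = R
  L(11) - H(7) = 4 = E
  C(2) - J(9) = 19 = T
  F(5) - O(14) = 17 = R
  E(4) - Q(16) = 14 = O
  B(1) - H(7) = 20 = U
  C(2) - J(9) = 19 = T
  S(18) - O(14) = 4 = E
Plaintext: SECRETROUTE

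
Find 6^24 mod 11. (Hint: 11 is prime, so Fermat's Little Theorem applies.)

Step 1: Since 11 is prime, by Fermat's Little Theorem: 6^10 = 1 (mod 11).
Step 2: Reduce exponent: 24 mod 10 = 4.
Step 3: So 6^24 = 6^4 (mod 11).
Step 4: 6^4 mod 11 = 9.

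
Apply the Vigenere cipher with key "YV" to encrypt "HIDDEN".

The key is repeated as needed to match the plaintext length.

Step 1: Repeat key to match plaintext length:
  Plaintext: HIDDEN
  Key:       YVYVYV
Step 2: Encrypt each letter:
  H(7) + Y(24) = (7+24) mod 26 = 5 = F
  I(8) + V(21) = (8+21) mod 26 = 3 = D
  D(3) + Y(24) = (3+24) mod 26 = 1 = B
  D(3) + V(21) = (3+21) mod 26 = 24 = Y
  E(4) + Y(24) = (4+24) mod 26 = 2 = C
  N(13) + V(21) = (13+21) mod 26 = 8 = I
Ciphertext: FDBYCI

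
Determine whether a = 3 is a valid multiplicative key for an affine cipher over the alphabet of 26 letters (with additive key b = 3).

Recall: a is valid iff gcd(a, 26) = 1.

Step 1: Compute gcd(3, 26).
Step 2: gcd(3, 26) = 1.
Since gcd = 1, 3 is coprime with 26, so it is a valid key.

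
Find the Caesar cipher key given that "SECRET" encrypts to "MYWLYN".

Step 1: Compare first letters: S (position 18) -> M (position 12).
Step 2: Shift = (12 - 18) mod 26 = 20.
The shift value is 20.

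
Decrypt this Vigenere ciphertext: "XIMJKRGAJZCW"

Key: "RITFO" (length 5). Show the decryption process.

Step 1: Key 'RITFO' has length 5. Extended key: RITFORITFORI
Step 2: Decrypt each position:
  X(23) - R(17) = 6 = G
  I(8) - I(8) = 0 = A
  M(12) - T(19) = 19 = T
  J(9) - F(5) = 4 = E
  K(10) - O(14) = 22 = W
  R(17) - R(17) = 0 = A
  G(6) - I(8) = 24 = Y
  A(0) - T(19) = 7 = H
  J(9) - F(5) = 4 = E
  Z(25) - O(14) = 11 = L
  C(2) - R(17) = 11 = L
  W(22) - I(8) = 14 = O
Plaintext: GATEWAYHELLO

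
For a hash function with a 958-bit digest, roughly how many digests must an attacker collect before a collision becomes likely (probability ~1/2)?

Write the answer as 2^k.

Step 1: The birthday paradox gives collision probability ~50% after sqrt(2^n) = 2^(n/2) hashes.
Step 2: For 958-bit output: 2^(958/2) = 2^479.
Step 3: Approximately 2^479 hash computations needed.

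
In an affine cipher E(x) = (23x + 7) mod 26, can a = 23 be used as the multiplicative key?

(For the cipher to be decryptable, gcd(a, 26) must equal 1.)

Step 1: Compute gcd(23, 26).
Step 2: gcd(23, 26) = 1.
Since gcd = 1, 23 is coprime with 26, so it is a valid key.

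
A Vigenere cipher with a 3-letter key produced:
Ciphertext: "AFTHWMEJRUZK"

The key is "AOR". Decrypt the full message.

Step 1: Key 'AOR' has length 3. Extended key: AORAORAORAOR
Step 2: Decrypt each position:
  A(0) - A(0) = 0 = A
  F(5) - O(14) = 17 = R
  T(19) - R(17) = 2 = C
  H(7) - A(0) = 7 = H
  W(22) - O(14) = 8 = I
  M(12) - R(17) = 21 = V
  E(4) - A(0) = 4 = E
  J(9) - O(14) = 21 = V
  R(17) - R(17) = 0 = A
  U(20) - A(0) = 20 = U
  Z(25) - O(14) = 11 = L
  K(10) - R(17) = 19 = T
Plaintext: ARCHIVEVAULT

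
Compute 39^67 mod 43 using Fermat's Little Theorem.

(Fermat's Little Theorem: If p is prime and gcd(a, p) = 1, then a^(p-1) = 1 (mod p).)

Step 1: Since 43 is prime, by Fermat's Little Theorem: 39^42 = 1 (mod 43).
Step 2: Reduce exponent: 67 mod 42 = 25.
Step 3: So 39^67 = 39^25 (mod 43).
Step 4: 39^25 mod 43 = 2.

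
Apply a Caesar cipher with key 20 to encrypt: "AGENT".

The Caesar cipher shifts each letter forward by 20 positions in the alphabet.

Step 1: For each letter, shift forward by 20 positions (mod 26).
  A (position 0) -> position (0+20) mod 26 = 20 -> U
  G (position 6) -> position (6+20) mod 26 = 0 -> A
  E (position 4) -> position (4+20) mod 26 = 24 -> Y
  N (position 13) -> position (13+20) mod 26 = 7 -> H
  T (position 19) -> position (19+20) mod 26 = 13 -> N
Result: UAYHN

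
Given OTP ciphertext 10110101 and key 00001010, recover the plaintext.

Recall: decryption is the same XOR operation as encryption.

Step 1: XOR ciphertext with key:
  Ciphertext: 10110101
  Key:        00001010
  XOR:        10111111
Step 2: Plaintext = 10111111 = 191 in decimal.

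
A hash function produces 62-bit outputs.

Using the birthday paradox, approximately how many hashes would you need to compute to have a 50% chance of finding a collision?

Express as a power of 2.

Step 1: The birthday paradox gives collision probability ~50% after sqrt(2^n) = 2^(n/2) hashes.
Step 2: For 62-bit output: 2^(62/2) = 2^31.
Step 3: Approximately 2^31 hash computations needed.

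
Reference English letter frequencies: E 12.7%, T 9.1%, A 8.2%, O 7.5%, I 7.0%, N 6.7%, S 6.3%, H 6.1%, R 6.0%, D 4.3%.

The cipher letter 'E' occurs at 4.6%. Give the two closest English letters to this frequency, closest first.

Step 1: Observed frequency of 'E' is 4.6%.
Step 2: Compute distances to each reference frequency and sort:
  D (4.3%): difference = 0.3% <-- BEST
  R (6.0%): difference = 1.4% <-- RUNNER-UP
  H (6.1%): difference = 1.5%
  S (6.3%): difference = 1.7%
  N (6.7%): difference = 2.1%
Step 3: Most likely is 'D' (4.3%, diff 0.3%); second most likely is 'R' (6.0%, diff 1.4%).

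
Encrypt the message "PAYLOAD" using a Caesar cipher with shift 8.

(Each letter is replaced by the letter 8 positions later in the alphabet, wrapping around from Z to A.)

Step 1: For each letter, shift forward by 8 positions (mod 26).
  P (position 15) -> position (15+8) mod 26 = 23 -> X
  A (position 0) -> position (0+8) mod 26 = 8 -> I
  Y (position 24) -> position (24+8) mod 26 = 6 -> G
  L (position 11) -> position (11+8) mod 26 = 19 -> T
  O (position 14) -> position (14+8) mod 26 = 22 -> W
  A (position 0) -> position (0+8) mod 26 = 8 -> I
  D (position 3) -> position (3+8) mod 26 = 11 -> L
Result: XIGTWIL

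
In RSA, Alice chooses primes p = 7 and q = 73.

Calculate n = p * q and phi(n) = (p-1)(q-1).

Step 1: n = p * q = 7 * 73 = 511.
Step 2: phi(n) = (p-1)(q-1) = 6 * 72 = 432.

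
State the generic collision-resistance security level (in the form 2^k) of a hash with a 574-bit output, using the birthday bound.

Step 1: The birthday paradox gives collision probability ~50% after sqrt(2^n) = 2^(n/2) hashes.
Step 2: For 574-bit output: 2^(574/2) = 2^287.
Step 3: Approximately 2^287 hash computations needed.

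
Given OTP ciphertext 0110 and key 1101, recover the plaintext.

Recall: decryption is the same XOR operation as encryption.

Step 1: XOR ciphertext with key:
  Ciphertext: 0110
  Key:        1101
  XOR:        1011
Step 2: Plaintext = 1011 = 11 in decimal.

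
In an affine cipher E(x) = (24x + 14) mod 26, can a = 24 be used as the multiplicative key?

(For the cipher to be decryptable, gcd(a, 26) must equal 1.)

Step 1: Compute gcd(24, 26).
Step 2: gcd(24, 26) = 2.
Since gcd = 2 != 1, 24 shares a common factor with 26, so it cannot be used.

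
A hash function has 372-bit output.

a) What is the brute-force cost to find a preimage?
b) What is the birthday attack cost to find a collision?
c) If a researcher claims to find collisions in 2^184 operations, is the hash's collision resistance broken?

Step 1: Preimage resistance requires brute-force of 2^372 operations.
Step 2: Collision resistance (birthday bound) = 2^(372/2) = 2^186.
Step 3: The claimed attack costs 2^184 operations.
Step 4: Since 2^184 < 2^186, the claimed attack beats the generic birthday bound, so collision resistance is broken.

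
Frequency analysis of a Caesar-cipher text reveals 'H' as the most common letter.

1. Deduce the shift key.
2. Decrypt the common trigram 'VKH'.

Step 1: In English, 'E' is the most frequent letter (12.7%).
Step 2: The most frequent ciphertext letter is 'H' (position 7).
Step 3: Shift = (7 - 4) mod 26 = 3.
Step 4: Decrypt 'VKH' by shifting back 3:
  V -> S
  K -> H
  H -> E
Step 5: 'VKH' decrypts to 'SHE'.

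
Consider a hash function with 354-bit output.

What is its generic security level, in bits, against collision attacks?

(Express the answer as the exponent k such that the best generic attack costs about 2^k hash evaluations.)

Step 1: The hash has a 354-bit output.
Step 2: Collision resistance means it should be infeasible to find any x != y with h(x) = h(y).
By the birthday bound, a generic collision search succeeds after about sqrt(2^354) = 2^(354/2) = 2^177 evaluations.
Step 3: Security level = 177 bits.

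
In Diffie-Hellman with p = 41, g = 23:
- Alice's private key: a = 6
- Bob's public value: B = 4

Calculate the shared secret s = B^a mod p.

Step 1: s = B^a mod p = 4^6 mod 41.
  4^1 mod 41 = 4
  4^2 mod 41 = (4 * 4) mod 41 = 16
  4^3 mod 41 = (16 * 4) mod 41 = 23
  4^4 mod 41 = (23 * 4) mod 41 = 10
  4^5 mod 41 = (10 * 4) mod 41 = 40
  4^6 mod 41 = (40 * 4) mod 41 = 37
Result: shared secret = 37.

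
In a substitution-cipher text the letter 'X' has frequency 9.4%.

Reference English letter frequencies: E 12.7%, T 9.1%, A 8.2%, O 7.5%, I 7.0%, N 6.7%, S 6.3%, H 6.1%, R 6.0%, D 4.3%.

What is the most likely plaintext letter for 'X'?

Step 1: The observed frequency is 9.4%.
Step 2: Compare with English frequencies:
  E: 12.7% (difference: 3.3%)
  T: 9.1% (difference: 0.3%) <-- closest
  A: 8.2% (difference: 1.2%)
  O: 7.5% (difference: 1.9%)
  I: 7.0% (difference: 2.4%)
  N: 6.7% (difference: 2.7%)
  S: 6.3% (difference: 3.1%)
  H: 6.1% (difference: 3.3%)
  R: 6.0% (difference: 3.4%)
  D: 4.3% (difference: 5.1%)
Step 3: 'X' most likely represents 'T' (frequency 9.1%).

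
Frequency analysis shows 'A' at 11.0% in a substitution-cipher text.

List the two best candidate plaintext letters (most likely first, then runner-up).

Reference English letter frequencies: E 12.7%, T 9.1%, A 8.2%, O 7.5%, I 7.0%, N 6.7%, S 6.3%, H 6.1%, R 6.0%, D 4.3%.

Step 1: Observed frequency of 'A' is 11.0%.
Step 2: Compute distances to each reference frequency and sort:
  E (12.7%): difference = 1.7% <-- BEST
  T (9.1%): difference = 1.9% <-- RUNNER-UP
  A (8.2%): difference = 2.8%
  O (7.5%): difference = 3.5%
  I (7.0%): difference = 4.0%
Step 3: Most likely is 'E' (12.7%, diff 1.7%); second most likely is 'T' (9.1%, diff 1.9%).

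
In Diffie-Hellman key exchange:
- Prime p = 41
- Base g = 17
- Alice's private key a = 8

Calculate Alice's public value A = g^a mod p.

Step 1: A = g^a mod p = 17^8 mod 41.
  17^1 mod 41 = 17
  17^2 mod 41 = (17 * 17) mod 41 = 2
  17^3 mod 41 = (2 * 17) mod 41 = 34
  17^4 mod 41 = (34 * 17) mod 41 = 4
  17^5 mod 41 = (4 * 17) mod 41 = 27
  17^6 mod 41 = (27 * 17) mod 41 = 8
  17^7 mod 41 = (8 * 17) mod 41 = 13
  17^8 mod 41 = (13 * 17) mod 41 = 16
Result: A = 16.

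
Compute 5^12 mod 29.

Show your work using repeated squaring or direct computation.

Step 1: Compute 5^12 mod 29 step by step, reducing modulo 29 at each step.
  5^1 mod 29 = 5
  5^2 mod 29 = (5 * 5) mod 29 = 25
  5^3 mod 29 = (25 * 5) mod 29 = 9
  5^4 mod 29 = (9 * 5) mod 29 = 16
  5^5 mod 29 = (16 * 5) mod 29 = 22
  5^6 mod 29 = (22 * 5) mod 29 = 23
  5^7 mod 29 = (23 * 5) mod 29 = 28
  5^8 mod 29 = (28 * 5) mod 29 = 24
  5^9 mod 29 = (24 * 5) mod 29 = 4
  5^10 mod 29 = (4 * 5) mod 29 = 20
  5^11 mod 29 = (20 * 5) mod 29 = 13
  5^12 mod 29 = (13 * 5) mod 29 = 7
Step 2: Result = 7.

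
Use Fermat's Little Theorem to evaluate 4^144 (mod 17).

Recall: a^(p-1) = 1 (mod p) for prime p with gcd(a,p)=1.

Step 1: Since 17 is prime, by Fermat's Little Theorem: 4^16 = 1 (mod 17).
Step 2: Reduce exponent: 144 mod 16 = 0.
Step 3: So 4^144 = 4^0 (mod 17).
Step 4: 4^0 mod 17 = 1.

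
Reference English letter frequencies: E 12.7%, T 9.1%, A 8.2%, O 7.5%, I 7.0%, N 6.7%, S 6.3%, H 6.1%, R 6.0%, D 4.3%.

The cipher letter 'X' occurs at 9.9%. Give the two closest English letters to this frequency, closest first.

Step 1: Observed frequency of 'X' is 9.9%.
Step 2: Compute distances to each reference frequency and sort:
  T (9.1%): difference = 0.8% <-- BEST
  A (8.2%): difference = 1.7% <-- RUNNER-UP
  O (7.5%): difference = 2.4%
  E (12.7%): difference = 2.8%
  I (7.0%): difference = 2.9%
Step 3: Most likely is 'T' (9.1%, diff 0.8%); second most likely is 'A' (8.2%, diff 1.7%).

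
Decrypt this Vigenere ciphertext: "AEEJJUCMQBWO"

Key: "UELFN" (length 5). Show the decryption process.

Step 1: Key 'UELFN' has length 5. Extended key: UELFNUELFNUE
Step 2: Decrypt each position:
  A(0) - U(20) = 6 = G
  E(4) - E(4) = 0 = A
  E(4) - L(11) = 19 = T
  J(9) - F(5) = 4 = E
  J(9) - N(13) = 22 = W
  U(20) - U(20) = 0 = A
  C(2) - E(4) = 24 = Y
  M(12) - L(11) = 1 = B
  Q(16) - F(5) = 11 = L
  B(1) - N(13) = 14 = O
  W(22) - U(20) = 2 = C
  O(14) - E(4) = 10 = K
Plaintext: GATEWAYBLOCK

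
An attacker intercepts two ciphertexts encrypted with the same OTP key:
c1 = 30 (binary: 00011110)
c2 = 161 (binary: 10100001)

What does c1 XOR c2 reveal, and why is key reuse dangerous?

Step 1: c1 XOR c2 = (m1 XOR k) XOR (m2 XOR k).
Step 2: By XOR associativity/commutativity: = m1 XOR m2 XOR k XOR k = m1 XOR m2.
Step 3: 00011110 XOR 10100001 = 10111111 = 191.
Step 4: The key cancels out! An attacker learns m1 XOR m2 = 191, revealing the relationship between plaintexts.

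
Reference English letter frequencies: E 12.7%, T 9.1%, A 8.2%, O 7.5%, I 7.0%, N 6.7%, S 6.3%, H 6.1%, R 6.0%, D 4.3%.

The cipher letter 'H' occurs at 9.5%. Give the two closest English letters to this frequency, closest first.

Step 1: Observed frequency of 'H' is 9.5%.
Step 2: Compute distances to each reference frequency and sort:
  T (9.1%): difference = 0.4% <-- BEST
  A (8.2%): difference = 1.3% <-- RUNNER-UP
  O (7.5%): difference = 2.0%
  I (7.0%): difference = 2.5%
  N (6.7%): difference = 2.8%
Step 3: Most likely is 'T' (9.1%, diff 0.4%); second most likely is 'A' (8.2%, diff 1.3%).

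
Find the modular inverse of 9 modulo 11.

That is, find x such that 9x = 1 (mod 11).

Step 1: We need x such that 9 * x = 1 (mod 11).
Step 2: Using the extended Euclidean algorithm or trial:
  9 * 5 = 45 = 4 * 11 + 1.
Step 3: Since 45 mod 11 = 1, the inverse is x = 5.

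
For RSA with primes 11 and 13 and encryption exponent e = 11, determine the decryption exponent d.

Step 1: n = 11 * 13 = 143.
Step 2: phi(n) = 10 * 12 = 120.
Step 3: Find d such that 11 * d = 1 (mod 120).
Step 4: d = 11^(-1) mod 120 = 11.
Verification: 11 * 11 = 121 = 1 * 120 + 1.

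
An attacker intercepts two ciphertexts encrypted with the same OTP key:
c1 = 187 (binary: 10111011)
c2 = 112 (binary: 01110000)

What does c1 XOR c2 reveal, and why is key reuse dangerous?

Step 1: c1 XOR c2 = (m1 XOR k) XOR (m2 XOR k).
Step 2: By XOR associativity/commutativity: = m1 XOR m2 XOR k XOR k = m1 XOR m2.
Step 3: 10111011 XOR 01110000 = 11001011 = 203.
Step 4: The key cancels out! An attacker learns m1 XOR m2 = 203, revealing the relationship between plaintexts.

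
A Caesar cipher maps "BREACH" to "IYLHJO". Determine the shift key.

Step 1: Compare first letters: B (position 1) -> I (position 8).
Step 2: Shift = (8 - 1) mod 26 = 7.
The shift value is 7.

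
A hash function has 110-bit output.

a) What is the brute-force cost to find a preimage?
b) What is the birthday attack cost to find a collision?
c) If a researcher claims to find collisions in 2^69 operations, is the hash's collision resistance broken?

Step 1: Preimage resistance requires brute-force of 2^110 operations.
Step 2: Collision resistance (birthday bound) = 2^(110/2) = 2^55.
Step 3: The claimed attack costs 2^69 operations.
Step 4: Since 2^69 >= 2^55, the claimed attack is no faster than the generic birthday attack, so this does not break collision resistance.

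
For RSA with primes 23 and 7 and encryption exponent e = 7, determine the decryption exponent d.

Step 1: n = 23 * 7 = 161.
Step 2: phi(n) = 22 * 6 = 132.
Step 3: Find d such that 7 * d = 1 (mod 132).
Step 4: d = 7^(-1) mod 132 = 19.
Verification: 7 * 19 = 133 = 1 * 132 + 1.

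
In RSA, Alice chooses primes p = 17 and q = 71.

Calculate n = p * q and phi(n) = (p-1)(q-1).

Step 1: n = p * q = 17 * 71 = 1207.
Step 2: phi(n) = (p-1)(q-1) = 16 * 70 = 1120.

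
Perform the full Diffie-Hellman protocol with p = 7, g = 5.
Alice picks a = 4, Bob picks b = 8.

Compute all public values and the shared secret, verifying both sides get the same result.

Step 1: A = g^a mod p = 5^4 mod 7 = 2.
Step 2: B = g^b mod p = 5^8 mod 7 = 4.
Step 3: Alice computes s = B^a mod p = 4^4 mod 7 = 4.
Step 4: Bob computes s = A^b mod p = 2^8 mod 7 = 4.
Both sides agree: shared secret = 4.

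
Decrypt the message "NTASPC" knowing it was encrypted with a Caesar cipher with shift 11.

Step 1: Reverse the shift by subtracting 11 from each letter position.
  N (position 13) -> position (13-11) mod 26 = 2 -> C
  T (position 19) -> position (19-11) mod 26 = 8 -> I
  A (position 0) -> position (0-11) mod 26 = 15 -> P
  S (position 18) -> position (18-11) mod 26 = 7 -> H
  P (position 15) -> position (15-11) mod 26 = 4 -> E
  C (position 2) -> position (2-11) mod 26 = 17 -> R
Decrypted message: CIPHER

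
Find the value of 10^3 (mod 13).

Step 1: Compute 10^3 mod 13 step by step, reducing modulo 13 at each step.
  10^1 mod 13 = 10
  10^2 mod 13 = (10 * 10) mod 13 = 9
  10^3 mod 13 = (9 * 10) mod 13 = 12
Step 2: Result = 12.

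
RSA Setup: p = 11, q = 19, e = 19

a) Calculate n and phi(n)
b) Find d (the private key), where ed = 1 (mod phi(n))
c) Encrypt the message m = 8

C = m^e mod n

Step 1: n = 11 * 19 = 209.
Step 2: phi(n) = (11-1)(19-1) = 10 * 18 = 180.
Step 3: Find d = 19^(-1) mod 180 = 19.
  Verify: 19 * 19 = 361 = 1 (mod 180).
Step 4: C = 8^19 mod 209 = 84.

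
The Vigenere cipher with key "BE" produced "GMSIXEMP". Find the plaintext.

Step 1: Extend key: BEBEBEBE
Step 2: Decrypt each letter (c - k) mod 26:
  G(6) - B(1) = (6-1) mod 26 = 5 = F
  M(12) - E(4) = (12-4) mod 26 = 8 = I
  S(18) - B(1) = (18-1) mod 26 = 17 = R
  I(8) - E(4) = (8-4) mod 26 = 4 = E
  X(23) - B(1) = (23-1) mod 26 = 22 = W
  E(4) - E(4) = (4-4) mod 26 = 0 = A
  M(12) - B(1) = (12-1) mod 26 = 11 = L
  P(15) - E(4) = (15-4) mod 26 = 11 = L
Plaintext: FIREWALL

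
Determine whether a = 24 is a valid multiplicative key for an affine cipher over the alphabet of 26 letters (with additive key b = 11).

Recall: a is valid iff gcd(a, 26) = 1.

Step 1: Compute gcd(24, 26).
Step 2: gcd(24, 26) = 2.
Since gcd = 2 != 1, 24 shares a common factor with 26, so it cannot be used.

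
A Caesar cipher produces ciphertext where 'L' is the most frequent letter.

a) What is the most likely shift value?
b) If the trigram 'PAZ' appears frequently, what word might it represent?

Step 1: In English, 'E' is the most frequent letter (12.7%).
Step 2: The most frequent ciphertext letter is 'L' (position 11).
Step 3: Shift = (11 - 4) mod 26 = 7.
Step 4: Decrypt 'PAZ' by shifting back 7:
  P -> I
  A -> T
  Z -> S
Step 5: 'PAZ' decrypts to 'ITS'.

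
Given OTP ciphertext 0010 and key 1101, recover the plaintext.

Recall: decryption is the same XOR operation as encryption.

Step 1: XOR ciphertext with key:
  Ciphertext: 0010
  Key:        1101
  XOR:        1111
Step 2: Plaintext = 1111 = 15 in decimal.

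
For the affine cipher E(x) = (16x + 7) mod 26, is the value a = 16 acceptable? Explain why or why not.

Step 1: Compute gcd(16, 26).
Step 2: gcd(16, 26) = 2.
Since gcd = 2 != 1, 16 shares a common factor with 26, so it cannot be used.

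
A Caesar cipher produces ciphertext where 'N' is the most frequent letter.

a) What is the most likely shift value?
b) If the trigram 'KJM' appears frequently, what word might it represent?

Step 1: In English, 'E' is the most frequent letter (12.7%).
Step 2: The most frequent ciphertext letter is 'N' (position 13).
Step 3: Shift = (13 - 4) mod 26 = 9.
Step 4: Decrypt 'KJM' by shifting back 9:
  K -> B
  J -> A
  M -> D
Step 5: 'KJM' decrypts to 'BAD'.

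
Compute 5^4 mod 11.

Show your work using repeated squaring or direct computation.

Step 1: Compute 5^4 mod 11 step by step, reducing modulo 11 at each step.
  5^1 mod 11 = 5
  5^2 mod 11 = (5 * 5) mod 11 = 3
  5^3 mod 11 = (3 * 5) mod 11 = 4
  5^4 mod 11 = (4 * 5) mod 11 = 9
Step 2: Result = 9.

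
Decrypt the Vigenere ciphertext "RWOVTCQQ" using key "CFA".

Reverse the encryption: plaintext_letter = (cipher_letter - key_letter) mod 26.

Step 1: Extend key: CFACFACF
Step 2: Decrypt each letter (c - k) mod 26:
  R(17) - C(2) = (17-2) mod 26 = 15 = P
  W(22) - F(5) = (22-5) mod 26 = 17 = R
  O(14) - A(0) = (14-0) mod 26 = 14 = O
  V(21) - C(2) = (21-2) mod 26 = 19 = T
  T(19) - F(5) = (19-5) mod 26 = 14 = O
  C(2) - A(0) = (2-0) mod 26 = 2 = C
  Q(16) - C(2) = (16-2) mod 26 = 14 = O
  Q(16) - F(5) = (16-5) mod 26 = 11 = L
Plaintext: PROTOCOL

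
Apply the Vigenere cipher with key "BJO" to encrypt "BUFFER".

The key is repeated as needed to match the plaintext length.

Step 1: Repeat key to match plaintext length:
  Plaintext: BUFFER
  Key:       BJOBJO
Step 2: Encrypt each letter:
  B(1) + B(1) = (1+1) mod 26 = 2 = C
  U(20) + J(9) = (20+9) mod 26 = 3 = D
  F(5) + O(14) = (5+14) mod 26 = 19 = T
  F(5) + B(1) = (5+1) mod 26 = 6 = G
  E(4) + J(9) = (4+9) mod 26 = 13 = N
  R(17) + O(14) = (17+14) mod 26 = 5 = F
Ciphertext: CDTGNF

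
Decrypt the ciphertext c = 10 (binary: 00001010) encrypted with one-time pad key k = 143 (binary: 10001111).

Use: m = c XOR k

Step 1: XOR ciphertext with key:
  Ciphertext: 00001010
  Key:        10001111
  XOR:        10000101
Step 2: Plaintext = 10000101 = 133 in decimal.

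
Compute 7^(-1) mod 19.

Step 1: We need x such that 7 * x = 1 (mod 19).
Step 2: Using the extended Euclidean algorithm or trial:
  7 * 11 = 77 = 4 * 19 + 1.
Step 3: Since 77 mod 19 = 1, the inverse is x = 11.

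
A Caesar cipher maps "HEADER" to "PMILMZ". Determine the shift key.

Step 1: Compare first letters: H (position 7) -> P (position 15).
Step 2: Shift = (15 - 7) mod 26 = 8.
The shift value is 8.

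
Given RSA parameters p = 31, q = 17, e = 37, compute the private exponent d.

Step 1: n = 31 * 17 = 527.
Step 2: phi(n) = 30 * 16 = 480.
Step 3: Find d such that 37 * d = 1 (mod 480).
Step 4: d = 37^(-1) mod 480 = 13.
Verification: 37 * 13 = 481 = 1 * 480 + 1.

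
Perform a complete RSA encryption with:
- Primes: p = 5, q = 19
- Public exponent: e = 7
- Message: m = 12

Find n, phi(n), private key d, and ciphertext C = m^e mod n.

Step 1: n = 5 * 19 = 95.
Step 2: phi(n) = (5-1)(19-1) = 4 * 18 = 72.
Step 3: Find d = 7^(-1) mod 72 = 31.
  Verify: 7 * 31 = 217 = 1 (mod 72).
Step 4: C = 12^7 mod 95 = 88.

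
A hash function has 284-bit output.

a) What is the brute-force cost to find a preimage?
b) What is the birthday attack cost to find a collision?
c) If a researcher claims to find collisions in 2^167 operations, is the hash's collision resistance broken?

Step 1: Preimage resistance requires brute-force of 2^284 operations.
Step 2: Collision resistance (birthday bound) = 2^(284/2) = 2^142.
Step 3: The claimed attack costs 2^167 operations.
Step 4: Since 2^167 >= 2^142, the claimed attack is no faster than the generic birthday attack, so this does not break collision resistance.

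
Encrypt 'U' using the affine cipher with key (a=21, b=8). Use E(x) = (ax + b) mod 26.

Step 1: Convert 'U' to number: x = 20.
Step 2: E(20) = (21 * 20 + 8) mod 26 = 428 mod 26 = 12.
Step 3: Convert 12 back to letter: M.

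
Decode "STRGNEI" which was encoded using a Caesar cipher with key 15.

Step 1: Reverse the shift by subtracting 15 from each letter position.
  S (position 18) -> position (18-15) mod 26 = 3 -> D
  T (position 19) -> position (19-15) mod 26 = 4 -> E
  R (position 17) -> position (17-15) mod 26 = 2 -> C
  G (position 6) -> position (6-15) mod 26 = 17 -> R
  N (position 13) -> position (13-15) mod 26 = 24 -> Y
  E (position 4) -> position (4-15) mod 26 = 15 -> P
  I (position 8) -> position (8-15) mod 26 = 19 -> T
Decrypted message: DECRYPT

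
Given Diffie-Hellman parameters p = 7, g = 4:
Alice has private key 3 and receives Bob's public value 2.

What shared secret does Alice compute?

Step 1: s = B^a mod p = 2^3 mod 7.
  2^1 mod 7 = 2
  2^2 mod 7 = (2 * 2) mod 7 = 4
  2^3 mod 7 = (4 * 2) mod 7 = 1
Result: shared secret = 1.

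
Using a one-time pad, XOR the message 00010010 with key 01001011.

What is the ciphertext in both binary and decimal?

Step 1: Write out the XOR operation bit by bit:
  Message: 00010010
  Key:     01001011
  XOR:     01011001
Step 2: Convert to decimal: 01011001 = 89.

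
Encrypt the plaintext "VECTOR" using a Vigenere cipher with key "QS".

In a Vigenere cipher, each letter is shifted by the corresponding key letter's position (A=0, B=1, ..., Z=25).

Step 1: Repeat key to match plaintext length:
  Plaintext: VECTOR
  Key:       QSQSQS
Step 2: Encrypt each letter:
  V(21) + Q(16) = (21+16) mod 26 = 11 = L
  E(4) + S(18) = (4+18) mod 26 = 22 = W
  C(2) + Q(16) = (2+16) mod 26 = 18 = S
  T(19) + S(18) = (19+18) mod 26 = 11 = L
  O(14) + Q(16) = (14+16) mod 26 = 4 = E
  R(17) + S(18) = (17+18) mod 26 = 9 = J
Ciphertext: LWSLEJ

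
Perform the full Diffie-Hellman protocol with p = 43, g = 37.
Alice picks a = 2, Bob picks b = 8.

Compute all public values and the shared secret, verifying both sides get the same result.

Step 1: A = g^a mod p = 37^2 mod 43 = 36.
Step 2: B = g^b mod p = 37^8 mod 43 = 36.
Step 3: Alice computes s = B^a mod p = 36^2 mod 43 = 6.
Step 4: Bob computes s = A^b mod p = 36^8 mod 43 = 6.
Both sides agree: shared secret = 6.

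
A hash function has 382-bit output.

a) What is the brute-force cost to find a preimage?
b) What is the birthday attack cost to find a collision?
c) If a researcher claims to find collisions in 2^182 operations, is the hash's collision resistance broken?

Step 1: Preimage resistance requires brute-force of 2^382 operations.
Step 2: Collision resistance (birthday bound) = 2^(382/2) = 2^191.
Step 3: The claimed attack costs 2^182 operations.
Step 4: Since 2^182 < 2^191, the claimed attack beats the generic birthday bound, so collision resistance is broken.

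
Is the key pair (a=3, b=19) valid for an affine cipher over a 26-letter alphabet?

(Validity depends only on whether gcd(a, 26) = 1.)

Step 1: Compute gcd(3, 26).
Step 2: gcd(3, 26) = 1.
Since gcd = 1, 3 is coprime with 26, so it is a valid key.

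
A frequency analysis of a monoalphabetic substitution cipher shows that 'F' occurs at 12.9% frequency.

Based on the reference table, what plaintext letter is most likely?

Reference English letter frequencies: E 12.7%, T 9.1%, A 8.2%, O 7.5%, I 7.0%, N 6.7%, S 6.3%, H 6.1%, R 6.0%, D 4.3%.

Step 1: The observed frequency is 12.9%.
Step 2: Compare with English frequencies:
  E: 12.7% (difference: 0.2%) <-- closest
  T: 9.1% (difference: 3.8%)
  A: 8.2% (difference: 4.7%)
  O: 7.5% (difference: 5.4%)
  I: 7.0% (difference: 5.9%)
  N: 6.7% (difference: 6.2%)
  S: 6.3% (difference: 6.6%)
  H: 6.1% (difference: 6.8%)
  R: 6.0% (difference: 6.9%)
  D: 4.3% (difference: 8.6%)
Step 3: 'F' most likely represents 'E' (frequency 12.7%).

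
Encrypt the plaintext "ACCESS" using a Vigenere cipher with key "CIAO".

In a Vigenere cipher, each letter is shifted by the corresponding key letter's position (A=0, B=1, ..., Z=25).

Step 1: Repeat key to match plaintext length:
  Plaintext: ACCESS
  Key:       CIAOCI
Step 2: Encrypt each letter:
  A(0) + C(2) = (0+2) mod 26 = 2 = C
  C(2) + I(8) = (2+8) mod 26 = 10 = K
  C(2) + A(0) = (2+0) mod 26 = 2 = C
  E(4) + O(14) = (4+14) mod 26 = 18 = S
  S(18) + C(2) = (18+2) mod 26 = 20 = U
  S(18) + I(8) = (18+8) mod 26 = 0 = A
Ciphertext: CKCSUA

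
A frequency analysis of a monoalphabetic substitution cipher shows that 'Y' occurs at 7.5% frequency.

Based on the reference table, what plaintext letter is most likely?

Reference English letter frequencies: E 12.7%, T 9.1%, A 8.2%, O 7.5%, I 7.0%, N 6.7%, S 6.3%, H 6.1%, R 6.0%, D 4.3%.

Step 1: The observed frequency is 7.5%.
Step 2: Compare with English frequencies:
  E: 12.7% (difference: 5.2%)
  T: 9.1% (difference: 1.6%)
  A: 8.2% (difference: 0.7%)
  O: 7.5% (difference: 0.0%) <-- closest
  I: 7.0% (difference: 0.5%)
  N: 6.7% (difference: 0.8%)
  S: 6.3% (difference: 1.2%)
  H: 6.1% (difference: 1.4%)
  R: 6.0% (difference: 1.5%)
  D: 4.3% (difference: 3.2%)
Step 3: 'Y' most likely represents 'O' (frequency 7.5%).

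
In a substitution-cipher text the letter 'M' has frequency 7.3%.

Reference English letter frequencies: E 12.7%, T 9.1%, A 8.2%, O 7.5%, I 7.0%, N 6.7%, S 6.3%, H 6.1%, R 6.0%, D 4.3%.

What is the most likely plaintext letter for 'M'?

Step 1: The observed frequency is 7.3%.
Step 2: Compare with English frequencies:
  E: 12.7% (difference: 5.4%)
  T: 9.1% (difference: 1.8%)
  A: 8.2% (difference: 0.9%)
  O: 7.5% (difference: 0.2%) <-- closest
  I: 7.0% (difference: 0.3%)
  N: 6.7% (difference: 0.6%)
  S: 6.3% (difference: 1.0%)
  H: 6.1% (difference: 1.2%)
  R: 6.0% (difference: 1.3%)
  D: 4.3% (difference: 3.0%)
Step 3: 'M' most likely represents 'O' (frequency 7.5%).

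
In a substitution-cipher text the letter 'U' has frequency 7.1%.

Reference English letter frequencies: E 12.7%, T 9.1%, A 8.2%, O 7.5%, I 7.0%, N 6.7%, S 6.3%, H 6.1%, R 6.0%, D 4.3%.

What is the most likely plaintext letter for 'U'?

Step 1: The observed frequency is 7.1%.
Step 2: Compare with English frequencies:
  E: 12.7% (difference: 5.6%)
  T: 9.1% (difference: 2.0%)
  A: 8.2% (difference: 1.1%)
  O: 7.5% (difference: 0.4%)
  I: 7.0% (difference: 0.1%) <-- closest
  N: 6.7% (difference: 0.4%)
  S: 6.3% (difference: 0.8%)
  H: 6.1% (difference: 1.0%)
  R: 6.0% (difference: 1.1%)
  D: 4.3% (difference: 2.8%)
Step 3: 'U' most likely represents 'I' (frequency 7.0%).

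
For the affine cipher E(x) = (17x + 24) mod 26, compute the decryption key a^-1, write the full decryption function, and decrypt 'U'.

Step 1: Find a^-1, the modular inverse of 17 mod 26.
Step 2: We need 17 * a^-1 = 1 (mod 26).
Step 3: 17 * 23 = 391 = 15 * 26 + 1, so a^-1 = 23.
Step 4: D(y) = 23(y - 24) mod 26.
Step 5: Apply to 'U' (y = 20): D(20) = 23 * (20 - 24) mod 26 = 23 * -4 mod 26 = 12 -> 'M'.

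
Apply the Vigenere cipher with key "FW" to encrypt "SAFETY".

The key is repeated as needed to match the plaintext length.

Step 1: Repeat key to match plaintext length:
  Plaintext: SAFETY
  Key:       FWFWFW
Step 2: Encrypt each letter:
  S(18) + F(5) = (18+5) mod 26 = 23 = X
  A(0) + W(22) = (0+22) mod 26 = 22 = W
  F(5) + F(5) = (5+5) mod 26 = 10 = K
  E(4) + W(22) = (4+22) mod 26 = 0 = A
  T(19) + F(5) = (19+5) mod 26 = 24 = Y
  Y(24) + W(22) = (24+22) mod 26 = 20 = U
Ciphertext: XWKAYU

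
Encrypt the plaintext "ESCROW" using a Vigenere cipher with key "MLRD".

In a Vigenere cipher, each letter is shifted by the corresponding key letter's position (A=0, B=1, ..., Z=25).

Step 1: Repeat key to match plaintext length:
  Plaintext: ESCROW
  Key:       MLRDML
Step 2: Encrypt each letter:
  E(4) + M(12) = (4+12) mod 26 = 16 = Q
  S(18) + L(11) = (18+11) mod 26 = 3 = D
  C(2) + R(17) = (2+17) mod 26 = 19 = T
  R(17) + D(3) = (17+3) mod 26 = 20 = U
  O(14) + M(12) = (14+12) mod 26 = 0 = A
  W(22) + L(11) = (22+11) mod 26 = 7 = H
Ciphertext: QDTUAH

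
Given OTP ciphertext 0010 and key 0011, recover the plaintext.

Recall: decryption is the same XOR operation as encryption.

Step 1: XOR ciphertext with key:
  Ciphertext: 0010
  Key:        0011
  XOR:        0001
Step 2: Plaintext = 0001 = 1 in decimal.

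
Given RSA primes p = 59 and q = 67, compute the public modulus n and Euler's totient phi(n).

Step 1: n = p * q = 59 * 67 = 3953.
Step 2: phi(n) = (p-1)(q-1) = 58 * 66 = 3828.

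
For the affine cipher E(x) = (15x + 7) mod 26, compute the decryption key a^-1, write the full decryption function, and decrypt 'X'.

Step 1: Find a^-1, the modular inverse of 15 mod 26.
Step 2: We need 15 * a^-1 = 1 (mod 26).
Step 3: 15 * 7 = 105 = 4 * 26 + 1, so a^-1 = 7.
Step 4: D(y) = 7(y - 7) mod 26.
Step 5: Apply to 'X' (y = 23): D(23) = 7 * (23 - 7) mod 26 = 7 * 16 mod 26 = 8 -> 'I'.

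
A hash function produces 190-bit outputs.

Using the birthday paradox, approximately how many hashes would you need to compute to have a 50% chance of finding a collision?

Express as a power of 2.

Step 1: The birthday paradox gives collision probability ~50% after sqrt(2^n) = 2^(n/2) hashes.
Step 2: For 190-bit output: 2^(190/2) = 2^95.
Step 3: Approximately 2^95 hash computations needed.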